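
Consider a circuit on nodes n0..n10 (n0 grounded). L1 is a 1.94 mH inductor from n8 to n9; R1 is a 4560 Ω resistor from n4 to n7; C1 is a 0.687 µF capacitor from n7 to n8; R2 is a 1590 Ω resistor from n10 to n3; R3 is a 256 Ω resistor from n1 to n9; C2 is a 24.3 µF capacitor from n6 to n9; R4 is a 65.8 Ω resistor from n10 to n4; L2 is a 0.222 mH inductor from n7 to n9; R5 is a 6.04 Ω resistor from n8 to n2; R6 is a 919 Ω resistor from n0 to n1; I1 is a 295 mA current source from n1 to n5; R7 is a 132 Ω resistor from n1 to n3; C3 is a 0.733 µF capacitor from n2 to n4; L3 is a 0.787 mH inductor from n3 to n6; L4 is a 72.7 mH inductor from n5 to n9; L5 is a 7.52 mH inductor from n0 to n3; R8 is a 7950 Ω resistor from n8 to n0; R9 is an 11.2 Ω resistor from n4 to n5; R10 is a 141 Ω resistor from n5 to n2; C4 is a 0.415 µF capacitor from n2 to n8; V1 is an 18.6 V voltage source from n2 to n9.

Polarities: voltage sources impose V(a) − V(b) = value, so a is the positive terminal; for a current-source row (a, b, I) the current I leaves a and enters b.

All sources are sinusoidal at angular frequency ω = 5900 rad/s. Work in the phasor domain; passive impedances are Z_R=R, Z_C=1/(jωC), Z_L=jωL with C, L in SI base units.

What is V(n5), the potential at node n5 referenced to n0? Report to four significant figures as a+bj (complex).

Apply KCL at each of the 10 non-ground nodes and solve the resulting linear system.
Node n1: branches {R3, R6, I1, R7} → V_1 = -23.39+0.8317j
Node n2: branches {R5, C3, R10, C4, V1} → V_2 = 18.69+0.6489j
Node n3: branches {R2, R7, L3, L5} → V_3 = 0.08589+1.045j
Node n4: branches {R1, R4, C3, R9} → V_4 = 51.93-3.421j
Node n5: branches {I1, L4, R9, R10} → V_5 = 52.61-1.852j
Node n6: branches {C2, L3} → V_6 = 0.07483+1.835j
Node n7: branches {R1, C1, L2} → V_7 = 0.01306+0.6236j
Node n8: branches {L1, C1, R5, R8, C4} → V_8 = 14.99+8.195j
Node n9: branches {L1, R3, C2, L2, L4, V1} → V_9 = 0.09144+0.6489j
Node n10: branches {R2, R4} → V_10 = 49.87-3.244j
Source currents: i(V1)=-0.3723+1.366j

52.61-1.852j V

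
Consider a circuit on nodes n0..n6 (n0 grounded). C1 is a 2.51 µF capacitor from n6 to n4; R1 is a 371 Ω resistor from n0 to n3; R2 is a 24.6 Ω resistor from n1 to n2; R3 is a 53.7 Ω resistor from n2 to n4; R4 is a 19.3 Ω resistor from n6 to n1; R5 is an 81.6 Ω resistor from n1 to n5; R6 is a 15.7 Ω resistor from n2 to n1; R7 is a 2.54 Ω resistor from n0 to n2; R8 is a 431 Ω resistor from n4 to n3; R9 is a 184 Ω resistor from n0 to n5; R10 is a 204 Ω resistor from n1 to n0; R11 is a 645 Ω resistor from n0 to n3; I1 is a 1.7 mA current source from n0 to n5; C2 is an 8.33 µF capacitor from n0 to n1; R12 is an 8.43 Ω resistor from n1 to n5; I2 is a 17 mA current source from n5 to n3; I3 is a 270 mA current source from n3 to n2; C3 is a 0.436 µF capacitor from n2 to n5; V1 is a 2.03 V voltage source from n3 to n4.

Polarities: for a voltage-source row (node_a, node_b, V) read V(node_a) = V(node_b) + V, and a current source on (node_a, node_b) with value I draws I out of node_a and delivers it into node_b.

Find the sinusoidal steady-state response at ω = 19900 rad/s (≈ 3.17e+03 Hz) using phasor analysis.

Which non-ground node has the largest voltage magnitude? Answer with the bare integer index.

MNA unknowns: 6 node voltages V₁..V_6 plus 1 source current (V1)
C1: Y=0.000+0.04995j on G[6,4]
R1: Y=0.002695+0.000j on G[0,3]
R2: Y=0.04065+0.000j on G[1,2]
R3: Y=0.01862+0.000j on G[2,4]
R4: Y=0.05181+0.000j on G[6,1]
R5: Y=0.01225+0.000j on G[1,5]
R6: Y=0.06369+0.000j on G[2,1]
R7: Y=0.3937+0.000j on G[0,2]
R8: Y=0.002320+0.000j on G[4,3]
R9: Y=0.005435+0.000j on G[0,5]
R10: Y=0.004902+0.000j on G[1,0]
R11: Y=0.001550+0.000j on G[0,3]
I1: z[0]−=0.0017, z[5]+=0.0017
C2: Y=0.000+0.1658j on G[0,1]
R12: Y=0.1186+0.000j on G[1,5]
I2: z[5]−=0.017, z[3]+=0.017
I3: z[3]−=0.27, z[2]+=0.27
C3: Y=0.000+0.008676j on G[2,5]
V1: row V3−V4=2.03, i_V1 at 3,4
solve → V1=-0.5096+0.4851j, V2=0.2501+0.1744j, V3=-2.515+2.506j, V4=-4.545+2.506j, V5=-0.5796+0.5186j, V6=-3.463-0.5580j
aux → i_V1=-0.2470-0.01064j

4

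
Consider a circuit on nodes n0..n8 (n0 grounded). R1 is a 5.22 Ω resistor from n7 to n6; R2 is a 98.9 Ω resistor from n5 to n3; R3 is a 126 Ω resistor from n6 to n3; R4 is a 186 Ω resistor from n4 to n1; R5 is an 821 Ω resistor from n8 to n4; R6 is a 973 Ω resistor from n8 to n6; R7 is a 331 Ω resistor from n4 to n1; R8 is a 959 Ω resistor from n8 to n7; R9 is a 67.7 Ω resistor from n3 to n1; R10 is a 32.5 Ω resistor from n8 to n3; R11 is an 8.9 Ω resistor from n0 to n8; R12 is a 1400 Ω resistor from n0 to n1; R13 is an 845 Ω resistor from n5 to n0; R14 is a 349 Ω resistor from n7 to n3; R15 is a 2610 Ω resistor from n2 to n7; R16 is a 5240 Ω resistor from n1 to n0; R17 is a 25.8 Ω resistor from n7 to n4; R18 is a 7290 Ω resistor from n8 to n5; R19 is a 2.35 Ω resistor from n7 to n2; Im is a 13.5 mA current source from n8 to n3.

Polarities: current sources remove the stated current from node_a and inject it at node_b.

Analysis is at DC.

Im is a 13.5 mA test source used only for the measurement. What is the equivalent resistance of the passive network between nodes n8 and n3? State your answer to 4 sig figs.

MNA unknowns: 8 node voltages V₁..V_8
R1: Y=0.1916 on G[7,6]
R2: Y=0.01011 on G[5,3]
R3: Y=0.007937 on G[6,3]
R4: Y=0.005376 on G[4,1]
R5: Y=0.001218 on G[8,4]
R6: Y=0.001028 on G[8,6]
R7: Y=0.003021 on G[4,1]
R8: Y=0.001043 on G[8,7]
R9: Y=0.01477 on G[3,1]
R10: Y=0.03077 on G[8,3]
R11: Y=0.1124 on G[0,8]
R12: Y=0.0007143 on G[0,1]
R13: Y=0.001183 on G[5,0]
R14: Y=0.002865 on G[7,3]
R15: Y=0.0003831 on G[2,7]
R16: Y=0.0001908 on G[1,0]
R17: Y=0.03876 on G[7,4]
R18: Y=0.0001372 on G[8,5]
R19: Y=0.4255 on G[7,2]
Im: z[8]−=0.0135, z[3]+=0.0135
solve → V1=0.3358, V2=0.3053, V3=0.3752, V4=0.3028, V5=0.3318, V6=0.3065, V7=0.3053, V8=-0.006199

R_eq = 28.25 Ω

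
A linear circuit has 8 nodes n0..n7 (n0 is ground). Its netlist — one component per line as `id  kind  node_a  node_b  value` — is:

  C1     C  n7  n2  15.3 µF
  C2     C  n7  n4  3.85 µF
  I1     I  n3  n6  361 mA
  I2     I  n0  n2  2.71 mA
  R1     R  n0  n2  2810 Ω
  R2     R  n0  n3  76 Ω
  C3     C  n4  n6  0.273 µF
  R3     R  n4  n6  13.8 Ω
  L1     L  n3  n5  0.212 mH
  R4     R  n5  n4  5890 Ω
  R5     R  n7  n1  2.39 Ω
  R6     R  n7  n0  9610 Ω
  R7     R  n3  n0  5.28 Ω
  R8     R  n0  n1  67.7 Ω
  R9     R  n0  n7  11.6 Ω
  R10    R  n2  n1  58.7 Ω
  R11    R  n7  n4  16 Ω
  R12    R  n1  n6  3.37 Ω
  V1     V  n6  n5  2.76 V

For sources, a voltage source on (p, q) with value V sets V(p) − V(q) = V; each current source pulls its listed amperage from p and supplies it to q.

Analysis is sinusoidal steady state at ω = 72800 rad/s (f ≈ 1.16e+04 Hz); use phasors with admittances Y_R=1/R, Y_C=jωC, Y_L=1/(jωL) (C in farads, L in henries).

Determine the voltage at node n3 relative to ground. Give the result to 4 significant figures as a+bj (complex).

-1.167-0.5420j V

MNA unknowns: 7 node voltages V₁..V_7 plus 1 source current (V1)
C1: Y=0.000+1.114j on G[7,2]
C2: Y=0.000+0.2803j on G[7,4]
I1: z[3]−=0.361, z[6]+=0.361
I2: z[0]−=0.00271, z[2]+=0.00271
R1: Y=0.0003559+0.000j on G[0,2]
R2: Y=0.01316+0.000j on G[0,3]
C3: Y=0.000+0.01987j on G[4,6]
R3: Y=0.07246+0.000j on G[4,6]
L1: Y=0.000-0.06479j on G[3,5]
R4: Y=0.0001698+0.000j on G[5,4]
R5: Y=0.4184+0.000j on G[7,1]
R6: Y=0.0001041+0.000j on G[7,0]
R7: Y=0.1894+0.000j on G[3,0]
R8: Y=0.01477+0.000j on G[0,1]
R9: Y=0.08621+0.000j on G[0,7]
R10: Y=0.01704+0.000j on G[2,1]
R11: Y=0.06250+0.000j on G[7,4]
R12: Y=0.2967+0.000j on G[1,6]
V1: row V6−V5=2.76, i_V1 at 6,5
solve → V1=2.651+1.171j, V2=2.309+1.060j, V3=-1.167-0.5420j, V4=2.505+0.9414j, V5=0.5273+1.381j, V6=3.287+1.381j, V7=2.307+1.067j
aux → i_V1=0.1242-0.1097j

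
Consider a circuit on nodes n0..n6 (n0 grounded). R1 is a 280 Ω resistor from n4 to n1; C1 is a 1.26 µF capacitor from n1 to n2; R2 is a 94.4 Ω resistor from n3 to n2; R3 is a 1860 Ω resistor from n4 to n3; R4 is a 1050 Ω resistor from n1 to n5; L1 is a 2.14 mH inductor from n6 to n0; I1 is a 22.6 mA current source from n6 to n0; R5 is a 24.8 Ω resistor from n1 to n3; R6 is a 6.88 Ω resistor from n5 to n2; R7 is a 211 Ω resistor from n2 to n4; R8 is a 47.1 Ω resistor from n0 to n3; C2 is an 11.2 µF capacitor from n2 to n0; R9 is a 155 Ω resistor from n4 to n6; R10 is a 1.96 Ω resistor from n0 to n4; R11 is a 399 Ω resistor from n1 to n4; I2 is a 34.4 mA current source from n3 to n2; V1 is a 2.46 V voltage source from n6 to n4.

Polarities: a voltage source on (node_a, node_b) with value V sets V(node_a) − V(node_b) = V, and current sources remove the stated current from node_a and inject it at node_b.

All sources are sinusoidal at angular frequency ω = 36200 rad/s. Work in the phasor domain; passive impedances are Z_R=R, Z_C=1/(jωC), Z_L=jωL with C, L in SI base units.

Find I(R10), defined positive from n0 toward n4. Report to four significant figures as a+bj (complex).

0.02428-0.03219j A

Element admittances at ω=36200 rad/s:
  Y(R1) = 0.003571+0.000j S between n4,n1
  Y(C1) = 0.000+0.04561j S between n1,n2
  Y(R2) = 0.01059+0.000j S between n3,n2
  Y(R3) = 0.0005376+0.000j S between n4,n3
  Y(R4) = 0.0009524+0.000j S between n1,n5
  Y(L1) = 0.000-0.01291j S between n6,n0
  I1: injects 0.0226 A into n0 (from n6)
  Y(R5) = 0.04032+0.000j S between n1,n3
  Y(R6) = 0.1453+0.000j S between n5,n2
  Y(R7) = 0.004739+0.000j S between n2,n4
  Y(R8) = 0.02123+0.000j S between n0,n3
  Y(C2) = 0.000+0.4054j S between n2,n0
  Y(R9) = 0.006452+0.000j S between n4,n6
  Y(R10) = 0.5102+0.000j S between n0,n4
  Y(R11) = 0.002506+0.000j S between n1,n4
  I2: injects 0.0344 A into n2 (from n3)
  V1: constraint V(n6)−V(n4) = 2.46
Assemble and solve the 7×7 MNA system:
  V(n1)=-0.1717+0.3007j  V(n2)=-0.01110-0.03200j  V(n3)=-0.5705+0.1626j  V(n4)=-0.04758+0.06309j  V(n5)=-0.01214-0.02984j  V(n6)=2.412+0.06309j
  i(V1)=-0.03929+0.03114j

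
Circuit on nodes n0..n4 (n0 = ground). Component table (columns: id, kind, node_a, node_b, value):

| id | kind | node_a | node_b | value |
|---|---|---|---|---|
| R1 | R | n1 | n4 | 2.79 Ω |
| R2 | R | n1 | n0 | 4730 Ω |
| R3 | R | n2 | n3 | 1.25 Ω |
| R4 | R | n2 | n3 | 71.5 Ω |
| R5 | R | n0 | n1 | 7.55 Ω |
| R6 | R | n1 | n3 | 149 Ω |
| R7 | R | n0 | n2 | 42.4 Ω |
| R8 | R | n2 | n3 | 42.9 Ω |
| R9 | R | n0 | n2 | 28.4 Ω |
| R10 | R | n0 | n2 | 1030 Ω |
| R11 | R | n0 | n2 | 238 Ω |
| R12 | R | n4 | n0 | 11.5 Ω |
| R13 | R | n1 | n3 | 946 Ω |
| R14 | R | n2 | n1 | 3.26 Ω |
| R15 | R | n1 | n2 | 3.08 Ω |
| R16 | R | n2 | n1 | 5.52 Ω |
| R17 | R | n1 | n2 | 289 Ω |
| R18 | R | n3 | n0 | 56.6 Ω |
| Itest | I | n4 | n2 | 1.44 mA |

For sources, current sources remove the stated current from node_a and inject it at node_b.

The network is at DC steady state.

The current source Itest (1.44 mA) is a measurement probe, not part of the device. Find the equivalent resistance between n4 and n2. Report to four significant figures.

R_eq = 3.391 Ω

Apply KCL at each of the 4 non-ground nodes and solve the resulting linear system.
Node n1: branches {R1, R2, R5, R6, R13, R14, R15, R16, R17} → V_1 = 0.0005496
Node n2: branches {R3, R4, R7, R8, R9, R10, R11, R14, R15, R16, R17, Itest} → V_2 = 0.002092
Node n3: branches {R3, R4, R6, R8, R13, R18} → V_3 = 0.002035
Node n4: branches {R1, R12, Itest} → V_4 = -0.002791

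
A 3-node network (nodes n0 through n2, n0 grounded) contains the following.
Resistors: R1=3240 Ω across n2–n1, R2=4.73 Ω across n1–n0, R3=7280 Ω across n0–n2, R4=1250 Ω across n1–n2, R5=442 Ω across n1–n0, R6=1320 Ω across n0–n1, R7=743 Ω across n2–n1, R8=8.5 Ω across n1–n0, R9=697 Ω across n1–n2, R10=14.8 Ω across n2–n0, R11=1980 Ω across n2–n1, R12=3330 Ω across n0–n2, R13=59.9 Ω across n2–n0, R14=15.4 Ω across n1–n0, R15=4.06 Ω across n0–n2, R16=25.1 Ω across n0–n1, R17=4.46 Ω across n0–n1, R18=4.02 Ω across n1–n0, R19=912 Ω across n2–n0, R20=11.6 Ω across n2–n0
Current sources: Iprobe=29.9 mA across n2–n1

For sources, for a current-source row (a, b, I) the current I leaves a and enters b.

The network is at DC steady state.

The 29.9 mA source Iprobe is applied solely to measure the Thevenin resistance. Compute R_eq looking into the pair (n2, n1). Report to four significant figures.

Apply KCL at each of the 2 non-ground nodes and solve the resulting linear system.
Node n1: branches {R1, R2, R4, R5, R6, R7, R8, R9, R11, R14, R16, R17, R18, Iprobe} → V_1 = 0.03237
Node n2: branches {R1, R3, R4, R7, R9, R10, R11, R12, R13, R15, R19, R20, Iprobe} → V_2 = -0.07040

R_eq = 3.437 Ω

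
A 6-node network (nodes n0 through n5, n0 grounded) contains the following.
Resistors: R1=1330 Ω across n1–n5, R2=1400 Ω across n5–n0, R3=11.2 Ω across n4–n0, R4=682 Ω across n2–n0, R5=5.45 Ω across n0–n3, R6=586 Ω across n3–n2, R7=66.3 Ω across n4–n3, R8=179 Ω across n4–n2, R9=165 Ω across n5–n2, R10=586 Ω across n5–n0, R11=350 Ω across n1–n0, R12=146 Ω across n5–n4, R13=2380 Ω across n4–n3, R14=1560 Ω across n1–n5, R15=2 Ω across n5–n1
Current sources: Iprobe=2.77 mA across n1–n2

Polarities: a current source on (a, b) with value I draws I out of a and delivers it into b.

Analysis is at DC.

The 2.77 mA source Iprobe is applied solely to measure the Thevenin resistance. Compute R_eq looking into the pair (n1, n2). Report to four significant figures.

R_eq = 91.35 Ω

MNA unknowns: 5 node voltages V₁..V_5
R1: Y=0.0007519 on G[1,5]
R2: Y=0.0007143 on G[5,0]
R3: Y=0.08929 on G[4,0]
R4: Y=0.001466 on G[2,0]
R5: Y=0.1835 on G[0,3]
R6: Y=0.001706 on G[3,2]
R7: Y=0.01508 on G[4,3]
R8: Y=0.005587 on G[4,2]
R9: Y=0.006061 on G[5,2]
R10: Y=0.001706 on G[5,0]
R11: Y=0.002857 on G[1,0]
R12: Y=0.006849 on G[5,4]
R13: Y=0.0004202 on G[4,3]
R14: Y=0.0006410 on G[1,5]
R15: Y=0.5000 on G[5,1]
Iprobe: z[1]−=0.00277, z[2]+=0.00277
solve → V1=-0.1075, V2=0.1455, V3=0.001323, V4=0.001114, V5=-0.1026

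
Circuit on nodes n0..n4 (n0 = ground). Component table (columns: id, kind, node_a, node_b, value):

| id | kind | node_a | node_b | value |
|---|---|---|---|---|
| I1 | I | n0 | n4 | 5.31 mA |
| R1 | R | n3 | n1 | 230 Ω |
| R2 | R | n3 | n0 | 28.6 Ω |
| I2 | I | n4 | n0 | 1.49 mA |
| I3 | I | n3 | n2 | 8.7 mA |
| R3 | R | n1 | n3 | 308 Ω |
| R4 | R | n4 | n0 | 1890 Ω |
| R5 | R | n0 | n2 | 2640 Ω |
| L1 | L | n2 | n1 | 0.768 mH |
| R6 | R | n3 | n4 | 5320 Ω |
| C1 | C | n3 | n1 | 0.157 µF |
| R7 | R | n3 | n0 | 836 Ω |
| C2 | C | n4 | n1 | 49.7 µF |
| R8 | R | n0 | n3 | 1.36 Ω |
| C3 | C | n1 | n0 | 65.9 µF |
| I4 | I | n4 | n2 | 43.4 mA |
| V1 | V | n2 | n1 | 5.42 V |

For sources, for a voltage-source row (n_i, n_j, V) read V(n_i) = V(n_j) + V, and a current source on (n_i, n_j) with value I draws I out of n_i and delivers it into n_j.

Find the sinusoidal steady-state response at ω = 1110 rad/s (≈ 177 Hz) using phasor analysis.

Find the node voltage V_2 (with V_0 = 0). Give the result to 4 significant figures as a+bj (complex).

Apply KCL at each of the 4 non-ground nodes and solve the resulting linear system.
Node n1: branches {R1, R3, L1, C1, C2, C3, V1} → V_1 = 0.009483-0.1405j
Node n2: branches {I3, R5, L1, I4, V1} → V_2 = 5.429-0.1405j
Node n3: branches {R1, R2, I3, R3, R6, C1, R7, R8} → V_3 = -0.01104-0.001226j
Node n4: branches {I1, I2, R4, R6, C2, I4} → V_4 = 0.001979+0.5770j
Source currents: i(V1)=0.05004+6.358j

5.429-0.1405j V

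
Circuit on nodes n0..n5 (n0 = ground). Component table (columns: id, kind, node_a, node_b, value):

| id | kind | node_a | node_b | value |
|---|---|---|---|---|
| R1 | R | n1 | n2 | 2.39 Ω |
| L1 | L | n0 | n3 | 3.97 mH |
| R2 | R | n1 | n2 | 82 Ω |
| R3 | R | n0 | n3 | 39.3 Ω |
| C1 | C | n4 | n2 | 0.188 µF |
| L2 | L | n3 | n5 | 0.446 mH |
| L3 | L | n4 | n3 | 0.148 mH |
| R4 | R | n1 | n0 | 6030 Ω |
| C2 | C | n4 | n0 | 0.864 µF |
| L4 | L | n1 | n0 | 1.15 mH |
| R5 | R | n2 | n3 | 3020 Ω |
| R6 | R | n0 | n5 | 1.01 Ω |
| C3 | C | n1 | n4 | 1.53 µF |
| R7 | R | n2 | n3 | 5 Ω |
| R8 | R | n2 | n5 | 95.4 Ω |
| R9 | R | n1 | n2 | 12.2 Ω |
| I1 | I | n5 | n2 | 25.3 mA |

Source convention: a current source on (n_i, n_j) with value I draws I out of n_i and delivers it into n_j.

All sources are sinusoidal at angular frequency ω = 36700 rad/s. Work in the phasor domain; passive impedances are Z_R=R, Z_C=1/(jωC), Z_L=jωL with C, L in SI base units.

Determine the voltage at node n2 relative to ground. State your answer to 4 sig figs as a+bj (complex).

0.2589+0.3313j V

Element admittances at ω=36700 rad/s:
  Y(R1) = 0.4184+0.000j S between n1,n2
  Y(L1) = 0.000-0.006863j S between n0,n3
  Y(R2) = 0.01220+0.000j S between n1,n2
  Y(R3) = 0.02545+0.000j S between n0,n3
  Y(C1) = 0.000+0.006900j S between n4,n2
  Y(L2) = 0.000-0.06109j S between n3,n5
  Y(L3) = 0.000-0.1841j S between n4,n3
  Y(R4) = 0.0001658+0.000j S between n1,n0
  Y(C2) = 0.000+0.03171j S between n4,n0
  Y(L4) = 0.000-0.02369j S between n1,n0
  Y(R5) = 0.0003311+0.000j S between n2,n3
  Y(R6) = 0.9901+0.000j S between n0,n5
  Y(C3) = 0.000+0.05615j S between n1,n4
  Y(R7) = 0.2000+0.000j S between n2,n3
  Y(R8) = 0.01048+0.000j S between n2,n5
  Y(R9) = 0.08197+0.000j S between n1,n2
  I1: injects 0.0253 A into n2 (from n5)
Assemble and solve the 5×5 MNA system:
  V(n1)=0.2361+0.3446j  V(n2)=0.2589+0.3313j  V(n3)=0.2074+0.3151j  V(n4)=0.2590+0.4070j  V(n5)=-0.002764-0.009362j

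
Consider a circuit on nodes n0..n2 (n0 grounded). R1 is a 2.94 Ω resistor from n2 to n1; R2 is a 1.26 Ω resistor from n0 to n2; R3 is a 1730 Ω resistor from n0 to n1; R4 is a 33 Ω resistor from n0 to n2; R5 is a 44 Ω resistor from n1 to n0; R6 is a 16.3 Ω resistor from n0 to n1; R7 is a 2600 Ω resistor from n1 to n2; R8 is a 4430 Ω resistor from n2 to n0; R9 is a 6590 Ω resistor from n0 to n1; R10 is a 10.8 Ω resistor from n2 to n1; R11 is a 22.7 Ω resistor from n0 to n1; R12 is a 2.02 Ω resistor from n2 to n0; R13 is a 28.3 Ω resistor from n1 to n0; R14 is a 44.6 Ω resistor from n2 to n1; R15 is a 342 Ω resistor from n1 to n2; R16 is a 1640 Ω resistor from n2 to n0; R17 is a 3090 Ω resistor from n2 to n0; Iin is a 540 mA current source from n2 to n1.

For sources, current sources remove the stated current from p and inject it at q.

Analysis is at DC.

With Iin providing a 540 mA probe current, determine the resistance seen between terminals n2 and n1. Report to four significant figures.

R_eq = 1.654 Ω

MNA unknowns: 2 node voltages V₁..V_2
R1: Y=0.3401 on G[2,1]
R2: Y=0.7937 on G[0,2]
R3: Y=0.0005780 on G[0,1]
R4: Y=0.03030 on G[0,2]
R5: Y=0.02273 on G[1,0]
R6: Y=0.06135 on G[0,1]
R7: Y=0.0003846 on G[1,2]
R8: Y=0.0002257 on G[2,0]
R9: Y=0.0001517 on G[0,1]
R10: Y=0.09259 on G[2,1]
R11: Y=0.04405 on G[0,1]
R12: Y=0.4950 on G[2,0]
R13: Y=0.03534 on G[1,0]
R14: Y=0.02242 on G[2,1]
R15: Y=0.002924 on G[1,2]
R16: Y=0.0006098 on G[2,0]
R17: Y=0.0003236 on G[2,0]
Iin: z[2]−=0.54, z[1]+=0.54
solve → V1=0.7945, V2=-0.09882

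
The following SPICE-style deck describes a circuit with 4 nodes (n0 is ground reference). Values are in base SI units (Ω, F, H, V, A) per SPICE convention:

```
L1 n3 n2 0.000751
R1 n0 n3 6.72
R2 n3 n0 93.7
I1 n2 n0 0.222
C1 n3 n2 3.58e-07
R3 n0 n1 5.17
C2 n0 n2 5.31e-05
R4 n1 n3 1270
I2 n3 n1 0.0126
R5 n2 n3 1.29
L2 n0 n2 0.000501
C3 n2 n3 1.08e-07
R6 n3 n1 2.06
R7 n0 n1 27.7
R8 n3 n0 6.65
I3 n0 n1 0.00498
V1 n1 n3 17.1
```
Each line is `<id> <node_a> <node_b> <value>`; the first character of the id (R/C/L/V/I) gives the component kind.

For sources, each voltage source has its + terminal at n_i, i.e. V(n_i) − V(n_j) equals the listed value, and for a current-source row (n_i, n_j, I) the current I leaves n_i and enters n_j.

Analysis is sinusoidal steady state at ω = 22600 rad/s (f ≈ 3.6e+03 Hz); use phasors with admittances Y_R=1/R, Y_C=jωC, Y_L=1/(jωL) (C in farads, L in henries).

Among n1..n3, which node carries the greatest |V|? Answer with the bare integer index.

MNA unknowns: 3 node voltages V₁..V_3 plus 1 source current (V1)
L1: Y=0.000-0.05892j on G[3,2]
R1: Y=0.1488+0.000j on G[0,3]
R2: Y=0.01067+0.000j on G[3,0]
I1: z[2]−=0.222, z[0]+=0.222
C1: Y=0.000+0.008091j on G[3,2]
R3: Y=0.1934+0.000j on G[0,1]
C2: Y=0.000+1.200j on G[0,2]
R4: Y=0.0007874+0.000j on G[1,3]
I2: z[3]−=0.0126, z[1]+=0.0126
R5: Y=0.7752+0.000j on G[2,3]
L2: Y=0.000-0.08832j on G[0,2]
C3: Y=0.000+0.002441j on G[2,3]
R6: Y=0.4854+0.000j on G[3,1]
R7: Y=0.03610+0.000j on G[0,1]
R8: Y=0.1504+0.000j on G[3,0]
I3: z[0]−=0.00498, z[1]+=0.00498
V1: row V1−V3=17.1, i_V1 at 1,3
solve → V1=13.82+1.159j, V2=-0.5624+2.135j, V3=-3.278+1.159j
aux → i_V1=-11.47-0.2661j

1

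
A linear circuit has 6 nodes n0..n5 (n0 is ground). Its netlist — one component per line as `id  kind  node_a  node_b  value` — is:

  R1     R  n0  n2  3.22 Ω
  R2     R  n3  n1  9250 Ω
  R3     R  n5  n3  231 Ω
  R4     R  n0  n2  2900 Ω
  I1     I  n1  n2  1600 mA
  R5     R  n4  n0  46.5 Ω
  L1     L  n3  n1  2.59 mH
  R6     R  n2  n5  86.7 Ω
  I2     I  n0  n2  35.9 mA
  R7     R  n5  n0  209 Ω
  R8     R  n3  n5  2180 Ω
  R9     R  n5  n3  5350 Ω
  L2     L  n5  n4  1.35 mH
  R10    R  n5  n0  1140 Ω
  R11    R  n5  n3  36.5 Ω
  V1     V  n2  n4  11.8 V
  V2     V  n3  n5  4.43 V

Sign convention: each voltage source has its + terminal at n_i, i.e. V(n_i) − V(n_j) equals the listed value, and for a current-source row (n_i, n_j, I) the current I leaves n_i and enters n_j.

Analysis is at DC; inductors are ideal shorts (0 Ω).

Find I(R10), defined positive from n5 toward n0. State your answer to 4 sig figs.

-0.009426 A

Apply KCL at each of the 5 non-ground nodes and solve the resulting linear system.
Node n1: branches {R2, I1, L1} → V_1 = -6.316
Node n2: branches {R1, R4, I1, R6, I2, V1} → V_2 = 1.054
Node n3: branches {R2, R3, L1, R8, R9, R11, V2} → V_3 = -6.316
Node n4: branches {R5, L2, V1} → V_4 = -10.75
Node n5: branches {R3, R6, R7, R8, R9, L2, R10, R11, V2} → V_5 = -10.75
Source currents: i(L1)=1.600, i(L2)=-1.403, i(V1)=1.172, i(V2)=-1.743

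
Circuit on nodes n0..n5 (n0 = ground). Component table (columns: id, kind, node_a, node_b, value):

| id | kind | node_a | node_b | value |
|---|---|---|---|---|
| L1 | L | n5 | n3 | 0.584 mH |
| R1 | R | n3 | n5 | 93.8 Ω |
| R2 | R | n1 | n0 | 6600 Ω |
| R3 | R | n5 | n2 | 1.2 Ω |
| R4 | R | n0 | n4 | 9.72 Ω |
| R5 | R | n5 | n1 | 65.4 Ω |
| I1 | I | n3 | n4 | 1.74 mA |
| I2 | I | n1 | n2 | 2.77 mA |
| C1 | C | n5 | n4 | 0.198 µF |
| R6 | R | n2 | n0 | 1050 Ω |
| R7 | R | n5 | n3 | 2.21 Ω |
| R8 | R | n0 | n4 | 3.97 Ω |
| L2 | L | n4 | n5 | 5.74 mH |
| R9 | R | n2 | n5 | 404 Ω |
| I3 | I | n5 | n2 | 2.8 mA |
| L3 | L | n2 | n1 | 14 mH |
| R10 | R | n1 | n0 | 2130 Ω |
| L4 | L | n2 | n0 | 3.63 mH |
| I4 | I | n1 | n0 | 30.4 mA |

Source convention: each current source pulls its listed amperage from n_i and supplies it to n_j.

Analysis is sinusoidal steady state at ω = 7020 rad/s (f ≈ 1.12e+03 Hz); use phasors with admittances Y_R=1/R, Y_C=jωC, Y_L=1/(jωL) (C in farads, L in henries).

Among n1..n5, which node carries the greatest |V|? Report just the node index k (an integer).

1

MNA unknowns: 5 node voltages V₁..V_5
L1: Y=0.000-0.2439j on G[5,3]
R1: Y=0.01066+0.000j on G[3,5]
R2: Y=0.0001515+0.000j on G[1,0]
R3: Y=0.8333+0.000j on G[5,2]
R4: Y=0.1029+0.000j on G[0,4]
R5: Y=0.01529+0.000j on G[5,1]
I1: z[3]−=0.00174, z[4]+=0.00174
I2: z[1]−=0.00277, z[2]+=0.00277
C1: Y=0.000+0.001390j on G[5,4]
R6: Y=0.0009524+0.000j on G[2,0]
R7: Y=0.4525+0.000j on G[5,3]
R8: Y=0.2519+0.000j on G[0,4]
L2: Y=0.000-0.02482j on G[4,5]
R9: Y=0.002475+0.000j on G[2,5]
I3: z[5]−=0.0028, z[2]+=0.0028
L3: Y=0.000-0.01018j on G[2,1]
R10: Y=0.0004695+0.000j on G[1,0]
L4: Y=0.000-0.03924j on G[2,0]
I4: z[1]−=0.0304, z[0]+=0.0304
solve → V1=-1.518-1.442j, V2=-0.02570-0.4905j, V3=-0.04678-0.5096j, V4=-0.02871+0.0009989j, V5=-0.04383-0.5080j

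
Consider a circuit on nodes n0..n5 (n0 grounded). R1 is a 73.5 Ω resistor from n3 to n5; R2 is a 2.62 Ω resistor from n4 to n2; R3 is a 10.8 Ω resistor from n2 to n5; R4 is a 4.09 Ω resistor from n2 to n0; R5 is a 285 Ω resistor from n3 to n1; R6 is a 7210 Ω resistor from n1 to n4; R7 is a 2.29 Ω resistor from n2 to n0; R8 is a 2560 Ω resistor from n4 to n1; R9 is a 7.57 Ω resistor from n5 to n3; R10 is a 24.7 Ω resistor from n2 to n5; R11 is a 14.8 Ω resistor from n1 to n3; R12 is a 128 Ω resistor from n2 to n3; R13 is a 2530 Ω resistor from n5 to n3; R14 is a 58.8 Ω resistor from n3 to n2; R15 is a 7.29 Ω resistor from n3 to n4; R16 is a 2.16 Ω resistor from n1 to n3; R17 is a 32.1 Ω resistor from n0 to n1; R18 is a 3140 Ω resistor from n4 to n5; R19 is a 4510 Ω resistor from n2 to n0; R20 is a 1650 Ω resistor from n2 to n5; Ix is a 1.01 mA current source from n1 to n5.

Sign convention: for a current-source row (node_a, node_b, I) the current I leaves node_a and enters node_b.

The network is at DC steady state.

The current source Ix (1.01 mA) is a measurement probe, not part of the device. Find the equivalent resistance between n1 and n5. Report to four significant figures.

R_eq = 6.147 Ω

Apply KCL at each of the 5 non-ground nodes and solve the resulting linear system.
Node n1: branches {R5, R6, R8, R11, R16, R17, Ix} → V_1 = -0.003444
Node n2: branches {R2, R3, R4, R7, R10, R12, R14, R19, R20} → V_2 = 0.0001575
Node n3: branches {R1, R5, R9, R11, R12, R13, R14, R15, R16} → V_3 = -0.001757
Node n4: branches {R2, R6, R8, R15, R18} → V_4 = -0.0003499
Node n5: branches {R1, R3, R9, R10, R13, R18, R20, Ix} → V_5 = 0.002764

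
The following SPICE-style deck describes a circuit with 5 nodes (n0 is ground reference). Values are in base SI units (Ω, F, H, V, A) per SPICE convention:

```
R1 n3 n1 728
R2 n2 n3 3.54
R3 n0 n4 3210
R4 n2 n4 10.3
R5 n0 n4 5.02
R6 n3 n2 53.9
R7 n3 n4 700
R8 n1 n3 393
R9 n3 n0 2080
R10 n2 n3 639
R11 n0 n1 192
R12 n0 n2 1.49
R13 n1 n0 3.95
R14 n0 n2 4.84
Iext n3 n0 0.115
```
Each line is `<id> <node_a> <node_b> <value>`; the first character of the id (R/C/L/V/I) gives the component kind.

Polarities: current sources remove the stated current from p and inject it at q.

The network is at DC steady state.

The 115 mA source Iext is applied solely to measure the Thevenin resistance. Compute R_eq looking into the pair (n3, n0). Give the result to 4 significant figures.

R_eq = 4.262 Ω

Apply KCL at each of the 4 non-ground nodes and solve the resulting linear system.
Node n1: branches {R1, R8, R11, R13} → V_1 = -0.007321
Node n2: branches {R2, R4, R6, R10, R12, R14} → V_2 = -0.1192
Node n3: branches {R1, R2, R6, R7, R8, R9, R10, Iext} → V_3 = -0.4901
Node n4: branches {R3, R4, R5, R7} → V_4 = -0.04119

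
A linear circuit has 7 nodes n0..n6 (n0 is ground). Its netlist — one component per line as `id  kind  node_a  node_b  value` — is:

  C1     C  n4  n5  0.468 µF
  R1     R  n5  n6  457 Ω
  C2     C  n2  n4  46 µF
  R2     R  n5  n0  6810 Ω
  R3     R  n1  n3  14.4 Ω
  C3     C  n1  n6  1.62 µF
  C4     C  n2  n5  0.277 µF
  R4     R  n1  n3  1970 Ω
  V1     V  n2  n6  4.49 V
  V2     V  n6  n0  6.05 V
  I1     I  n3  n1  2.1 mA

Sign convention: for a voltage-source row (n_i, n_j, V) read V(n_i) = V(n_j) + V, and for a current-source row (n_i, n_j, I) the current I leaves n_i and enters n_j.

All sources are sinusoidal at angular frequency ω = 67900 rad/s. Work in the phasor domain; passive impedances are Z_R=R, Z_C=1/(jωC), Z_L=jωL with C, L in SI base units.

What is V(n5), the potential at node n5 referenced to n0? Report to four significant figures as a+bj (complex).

10.53+0.2258j V

Element admittances at ω=67900 rad/s:
  Y(C1) = 0.000+0.03178j S between n4,n5
  Y(R1) = 0.002188+0.000j S between n5,n6
  Y(C2) = 0.000+3.123j S between n2,n4
  Y(R2) = 0.0001468+0.000j S between n5,n0
  Y(R3) = 0.06944+0.000j S between n1,n3
  Y(C3) = 0.000+0.1100j S between n1,n6
  Y(C4) = 0.000+0.01881j S between n2,n5
  Y(R4) = 0.0005076+0.000j S between n1,n3
  V1: constraint V(n2)−V(n6) = 4.49
  V2: constraint V(n6)−V(n0) = 6.05
  I1: injects 0.0021 A into n1 (from n3)
Assemble and solve the 8×8 MNA system:
  V(n1)=6.050+0.000j  V(n2)=10.54+0.000j  V(n3)=6.020+0.000j  V(n4)=10.54+0.002274j  V(n5)=10.53+0.2258j  V(n6)=6.050+0.000j
  i(V1)=-0.01135-0.0005272j  i(V2)=-0.001546-3.315e-05j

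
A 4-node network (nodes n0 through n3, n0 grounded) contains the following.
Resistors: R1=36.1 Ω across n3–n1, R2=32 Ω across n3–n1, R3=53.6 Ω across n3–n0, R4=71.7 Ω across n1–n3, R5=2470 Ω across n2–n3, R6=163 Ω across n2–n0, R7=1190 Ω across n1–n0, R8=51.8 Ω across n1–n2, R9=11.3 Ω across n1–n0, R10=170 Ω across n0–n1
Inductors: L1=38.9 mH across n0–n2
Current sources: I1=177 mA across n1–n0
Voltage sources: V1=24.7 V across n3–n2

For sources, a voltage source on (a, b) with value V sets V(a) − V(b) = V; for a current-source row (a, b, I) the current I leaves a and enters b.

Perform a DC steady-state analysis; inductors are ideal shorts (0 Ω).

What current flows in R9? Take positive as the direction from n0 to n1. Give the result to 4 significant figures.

-0.7666 A

Element admittances at DC:
  Y(R1) = 0.02770 S between n3,n1
  L1: short n0↔n2 (DC inductor)
  Y(R2) = 0.03125 S between n3,n1
  Y(R3) = 0.01866 S between n3,n0
  Y(R4) = 0.01395 S between n1,n3
  Y(R5) = 0.0004049 S between n2,n3
  Y(R6) = 0.006135 S between n2,n0
  Y(R7) = 0.0008403 S between n1,n0
  Y(R8) = 0.01931 S between n1,n2
  I1: injects 0.177 A into n0 (from n1)
  Y(R9) = 0.08850 S between n1,n0
  Y(R10) = 0.005882 S between n0,n1
  V1: constraint V(n3)−V(n2) = 24.7
Assemble and solve the 5×5 MNA system:
  V(n1)=8.663  V(n2)=0.000  V(n3)=24.70
  i(L1)=1.463  i(V1)=-1.640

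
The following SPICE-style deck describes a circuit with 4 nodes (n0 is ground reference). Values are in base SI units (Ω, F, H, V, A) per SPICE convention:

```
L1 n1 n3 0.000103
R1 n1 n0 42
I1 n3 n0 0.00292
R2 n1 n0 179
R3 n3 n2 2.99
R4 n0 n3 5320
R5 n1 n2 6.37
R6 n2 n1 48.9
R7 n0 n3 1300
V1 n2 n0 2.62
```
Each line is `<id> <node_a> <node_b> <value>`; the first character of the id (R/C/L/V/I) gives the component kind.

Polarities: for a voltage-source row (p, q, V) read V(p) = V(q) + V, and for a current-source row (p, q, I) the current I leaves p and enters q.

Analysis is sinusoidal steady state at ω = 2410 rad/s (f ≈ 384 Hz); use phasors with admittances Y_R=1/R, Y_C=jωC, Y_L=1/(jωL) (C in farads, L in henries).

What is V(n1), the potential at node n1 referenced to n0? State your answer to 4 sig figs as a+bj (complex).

Element admittances at ω=2410 rad/s:
  Y(L1) = 0.000-4.029j S between n1,n3
  Y(R1) = 0.02381+0.000j S between n1,n0
  I1: injects 0.00292 A into n0 (from n3)
  Y(R2) = 0.005587+0.000j S between n1,n0
  Y(R3) = 0.3344+0.000j S between n3,n2
  Y(R4) = 0.0001880+0.000j S between n0,n3
  Y(R5) = 0.1570+0.000j S between n1,n2
  Y(R6) = 0.02045+0.000j S between n2,n1
  Y(R7) = 0.0007692+0.000j S between n0,n3
  V1: constraint V(n2)−V(n0) = 2.62
Assemble and solve the 4×4 MNA system:
  V(n1)=2.468-0.006990j  V(n2)=2.620+0.000j  V(n3)=2.468+0.004310j
  i(V1)=-0.07782+0.0002014j

2.468-0.006990j V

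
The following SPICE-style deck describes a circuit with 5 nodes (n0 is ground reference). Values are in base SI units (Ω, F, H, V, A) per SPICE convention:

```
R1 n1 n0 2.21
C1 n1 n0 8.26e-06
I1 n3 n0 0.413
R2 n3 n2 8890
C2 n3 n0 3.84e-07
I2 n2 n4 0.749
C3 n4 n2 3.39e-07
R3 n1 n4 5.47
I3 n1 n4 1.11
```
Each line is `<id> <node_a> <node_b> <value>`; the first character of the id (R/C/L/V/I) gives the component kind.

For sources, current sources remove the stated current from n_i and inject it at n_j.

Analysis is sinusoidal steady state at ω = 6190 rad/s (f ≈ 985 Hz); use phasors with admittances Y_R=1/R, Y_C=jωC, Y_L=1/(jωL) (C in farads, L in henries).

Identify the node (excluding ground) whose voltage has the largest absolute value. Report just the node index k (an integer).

2

Element admittances at ω=6190 rad/s:
  Y(R1) = 0.4525+0.000j S between n1,n0
  Y(C1) = 0.000+0.05113j S between n1,n0
  I1: injects 0.413 A into n0 (from n3)
  Y(R2) = 0.0001125+0.000j S between n3,n2
  Y(C2) = 0.000+0.002377j S between n3,n0
  I2: injects 0.749 A into n4 (from n2)
  Y(C3) = 0.000+0.002098j S between n4,n2
  Y(R3) = 0.1828+0.000j S between n1,n4
  I3: injects 1.11 A into n4 (from n1)
Assemble and solve the 4×4 MNA system:
  V(n1)=-0.002030-0.04496j  V(n2)=-3.668+356.1j  V(n3)=8.603+174.3j  V(n4)=6.077-0.1568j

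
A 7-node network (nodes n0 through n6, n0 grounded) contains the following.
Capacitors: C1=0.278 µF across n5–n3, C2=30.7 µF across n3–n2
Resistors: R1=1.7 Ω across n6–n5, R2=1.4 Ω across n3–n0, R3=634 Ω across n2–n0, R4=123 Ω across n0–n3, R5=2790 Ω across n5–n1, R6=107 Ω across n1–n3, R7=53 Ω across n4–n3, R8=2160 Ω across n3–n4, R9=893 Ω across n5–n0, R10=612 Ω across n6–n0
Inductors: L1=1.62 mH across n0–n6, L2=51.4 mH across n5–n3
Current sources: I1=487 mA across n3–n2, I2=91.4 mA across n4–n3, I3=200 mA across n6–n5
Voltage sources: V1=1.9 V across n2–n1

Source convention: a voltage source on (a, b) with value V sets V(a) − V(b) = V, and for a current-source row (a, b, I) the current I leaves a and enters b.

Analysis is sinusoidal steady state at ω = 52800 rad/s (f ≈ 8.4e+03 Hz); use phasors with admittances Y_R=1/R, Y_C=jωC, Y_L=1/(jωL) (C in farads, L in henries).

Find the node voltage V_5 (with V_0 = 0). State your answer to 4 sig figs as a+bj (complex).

Element admittances at ω=52800 rad/s:
  Y(C1) = 0.000+0.01468j S between n5,n3
  Y(R1) = 0.5882+0.000j S between n6,n5
  Y(L1) = 0.000-0.01169j S between n0,n6
  Y(R2) = 0.7143+0.000j S between n3,n0
  I1: injects 0.487 A into n2 (from n3)
  Y(R3) = 0.001577+0.000j S between n2,n0
  Y(R4) = 0.008130+0.000j S between n0,n3
  Y(C2) = 0.000+1.621j S between n3,n2
  Y(R5) = 0.0003584+0.000j S between n5,n1
  Y(R6) = 0.009346+0.000j S between n1,n3
  Y(R7) = 0.01887+0.000j S between n4,n3
  Y(R8) = 0.0004630+0.000j S between n3,n4
  Y(R9) = 0.001120+0.000j S between n5,n0
  Y(L2) = 0.000-0.0003685j S between n5,n3
  I2: injects 0.0914 A into n3 (from n4)
  Y(R10) = 0.001634+0.000j S between n6,n0
  I3: injects 0.2 A into n5 (from n6)
  V1: constraint V(n2)−V(n1) = 1.9
Assemble and solve the 7×7 MNA system:
  V(n1)=-1.883-0.3222j  V(n2)=0.01664-0.3222j  V(n3)=0.01462-0.01057j  V(n4)=-4.714-0.01057j  V(n5)=-0.5448-0.7169j  V(n6)=-0.8679-0.7321j
  i(V1)=-0.01822-0.002771j

-0.5448-0.7169j V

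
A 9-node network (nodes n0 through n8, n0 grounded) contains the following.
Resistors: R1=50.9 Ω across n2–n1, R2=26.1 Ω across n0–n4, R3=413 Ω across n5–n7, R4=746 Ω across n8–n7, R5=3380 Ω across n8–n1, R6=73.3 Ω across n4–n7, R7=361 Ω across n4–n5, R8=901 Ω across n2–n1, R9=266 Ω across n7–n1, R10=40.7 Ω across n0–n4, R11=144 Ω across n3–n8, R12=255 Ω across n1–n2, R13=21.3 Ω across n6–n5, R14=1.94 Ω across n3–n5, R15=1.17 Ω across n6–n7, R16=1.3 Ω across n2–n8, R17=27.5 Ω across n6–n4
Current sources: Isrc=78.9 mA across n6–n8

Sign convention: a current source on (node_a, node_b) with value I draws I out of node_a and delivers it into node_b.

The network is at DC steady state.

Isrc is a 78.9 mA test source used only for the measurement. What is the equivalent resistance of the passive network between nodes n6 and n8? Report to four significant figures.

R_eq = 94.16 Ω

Element admittances at DC:
  Y(R1) = 0.01965 S between n2,n1
  Y(R2) = 0.03831 S between n0,n4
  Y(R3) = 0.002421 S between n5,n7
  Y(R4) = 0.001340 S between n8,n7
  Y(R5) = 0.0002959 S between n8,n1
  Y(R6) = 0.01364 S between n4,n7
  Y(R7) = 0.002770 S between n4,n5
  Y(R8) = 0.001110 S between n2,n1
  Y(R9) = 0.003759 S between n7,n1
  Y(R10) = 0.02457 S between n0,n4
  Y(R11) = 0.006944 S between n3,n8
  Y(R12) = 0.003922 S between n1,n2
  Y(R13) = 0.04695 S between n6,n5
  Y(R14) = 0.5155 S between n3,n5
  Y(R15) = 0.8547 S between n6,n7
  Y(R16) = 0.7692 S between n2,n8
  Y(R17) = 0.03636 S between n6,n4
  Isrc: injects 0.0789 A into n8 (from n6)
Assemble and solve the 8×8 MNA system:
  V(n1)=6.380  V(n2)=7.342  V(n3)=0.8981  V(n4)=0.000  V(n5)=0.8108  V(n6)=-0.05645  V(n7)=-0.01418  V(n8)=7.373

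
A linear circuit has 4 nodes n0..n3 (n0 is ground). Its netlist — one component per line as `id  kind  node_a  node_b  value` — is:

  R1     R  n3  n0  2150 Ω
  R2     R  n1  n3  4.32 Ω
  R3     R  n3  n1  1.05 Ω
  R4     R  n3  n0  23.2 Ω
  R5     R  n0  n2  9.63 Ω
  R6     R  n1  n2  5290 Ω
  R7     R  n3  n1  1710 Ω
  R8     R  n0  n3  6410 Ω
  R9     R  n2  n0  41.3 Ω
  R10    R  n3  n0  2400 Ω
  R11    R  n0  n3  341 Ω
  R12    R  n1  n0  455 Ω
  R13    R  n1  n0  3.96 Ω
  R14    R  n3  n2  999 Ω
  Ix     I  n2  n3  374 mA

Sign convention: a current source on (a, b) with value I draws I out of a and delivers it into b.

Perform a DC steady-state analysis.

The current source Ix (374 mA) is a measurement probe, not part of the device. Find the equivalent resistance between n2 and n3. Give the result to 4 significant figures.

R_eq = 11.55 Ω

Apply KCL at each of the 3 non-ground nodes and solve the resulting linear system.
Node n1: branches {R2, R3, R6, R7, R12, R13} → V_1 = 1.183
Node n2: branches {R5, R6, R9, R14, Ix} → V_2 = -2.881
Node n3: branches {R1, R2, R3, R4, R7, R8, R10, R11, R14, Ix} → V_3 = 1.438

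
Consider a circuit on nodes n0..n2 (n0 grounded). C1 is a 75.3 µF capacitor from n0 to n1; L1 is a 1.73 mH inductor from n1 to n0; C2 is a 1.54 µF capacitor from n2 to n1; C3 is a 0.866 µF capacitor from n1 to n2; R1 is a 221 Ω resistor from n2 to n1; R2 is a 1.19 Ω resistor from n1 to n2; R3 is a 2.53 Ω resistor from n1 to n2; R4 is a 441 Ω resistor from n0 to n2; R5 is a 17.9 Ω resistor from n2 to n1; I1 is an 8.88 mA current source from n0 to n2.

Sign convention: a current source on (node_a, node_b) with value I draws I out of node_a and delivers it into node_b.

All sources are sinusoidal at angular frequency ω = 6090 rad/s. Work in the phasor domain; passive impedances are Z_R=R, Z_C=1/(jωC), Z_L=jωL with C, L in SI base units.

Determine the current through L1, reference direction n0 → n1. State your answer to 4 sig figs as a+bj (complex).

Element admittances at ω=6090 rad/s:
  Y(C1) = 0.000+0.4586j S between n0,n1
  Y(L1) = 0.000-0.09492j S between n1,n0
  Y(C2) = 0.000+0.009379j S between n2,n1
  Y(C3) = 0.000+0.005274j S between n1,n2
  Y(R1) = 0.004525+0.000j S between n2,n1
  Y(R2) = 0.8403+0.000j S between n1,n2
  Y(R3) = 0.3953+0.000j S between n1,n2
  Y(R4) = 0.002268+0.000j S between n0,n2
  Y(R5) = 0.05587+0.000j S between n2,n1
  I1: injects 0.00888 A into n2 (from n0)
Assemble and solve the 2×2 MNA system:
  V(n1)=0.0001522-0.02437j  V(n2)=0.006992-0.02441j

0.002314+1.445e-05j A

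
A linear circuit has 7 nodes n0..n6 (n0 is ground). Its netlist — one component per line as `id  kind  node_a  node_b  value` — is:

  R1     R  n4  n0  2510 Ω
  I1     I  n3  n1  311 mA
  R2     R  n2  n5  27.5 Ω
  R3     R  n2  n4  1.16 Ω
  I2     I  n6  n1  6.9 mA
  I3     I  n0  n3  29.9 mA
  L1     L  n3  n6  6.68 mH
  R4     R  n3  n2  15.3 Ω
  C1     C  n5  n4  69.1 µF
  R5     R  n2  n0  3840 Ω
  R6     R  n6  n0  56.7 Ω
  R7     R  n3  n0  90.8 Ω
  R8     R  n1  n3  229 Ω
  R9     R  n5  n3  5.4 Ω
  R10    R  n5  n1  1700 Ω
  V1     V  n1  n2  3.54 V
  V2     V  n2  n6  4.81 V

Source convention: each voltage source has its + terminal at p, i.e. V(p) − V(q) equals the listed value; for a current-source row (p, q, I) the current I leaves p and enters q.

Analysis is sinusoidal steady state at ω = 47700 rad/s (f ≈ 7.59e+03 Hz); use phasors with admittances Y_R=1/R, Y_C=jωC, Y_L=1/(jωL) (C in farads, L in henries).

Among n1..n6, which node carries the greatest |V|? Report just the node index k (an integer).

MNA unknowns: 6 node voltages V₁..V_6 plus 2 source currents (V1, V2)
R1: Y=0.0003984+0.000j on G[4,0]
I1: z[3]−=0.311, z[1]+=0.311
R2: Y=0.03636+0.000j on G[2,5]
R3: Y=0.8621+0.000j on G[2,4]
I2: z[6]−=0.0069, z[1]+=0.0069
I3: z[0]−=0.0299, z[3]+=0.0299
L1: Y=0.000-0.003138j on G[3,6]
R4: Y=0.06536+0.000j on G[3,2]
C1: Y=0.000+3.296j on G[5,4]
R5: Y=0.0002604+0.000j on G[2,0]
R6: Y=0.01764+0.000j on G[6,0]
R7: Y=0.01101+0.000j on G[3,0]
R8: Y=0.004367+0.000j on G[1,3]
R9: Y=0.1852+0.000j on G[5,3]
R10: Y=0.0005882+0.000j on G[5,1]
V1: row V1−V2=3.54, i_V1 at 1,2
V2: row V2−V6=4.81, i_V2 at 2,6
solve → V1=7.962-0.03208j, V2=4.422-0.03208j, V3=3.080+0.05321j, V4=4.193-0.02967j, V5=4.194+0.02971j, V6=-0.3880-0.03208j
aux → i_V1=0.2944+0.0004088j, i_V2=-0.0002099+0.01032j

1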